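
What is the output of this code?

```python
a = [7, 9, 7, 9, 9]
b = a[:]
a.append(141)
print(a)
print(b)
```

Key concept: slice [:] creates copy.
Step by step:
`a = [7, 9, 7, 9, 9]` → a = [7, 9, 7, 9, 9]
`b = a[:]` → b = [7, 9, 7, 9, 9]
`a.append(141)` → a = [7, 9, 7, 9, 9, 141]
`print(a)` → prints [7, 9, 7, 9, 9, 141]
`print(b)` → prints [7, 9, 7, 9, 9]

Answer:
[7, 9, 7, 9, 9, 141]
[7, 9, 7, 9, 9]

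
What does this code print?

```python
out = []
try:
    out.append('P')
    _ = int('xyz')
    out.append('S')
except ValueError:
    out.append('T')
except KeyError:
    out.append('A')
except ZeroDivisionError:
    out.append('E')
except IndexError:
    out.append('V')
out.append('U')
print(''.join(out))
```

Execution trace: 'P' (try body) → 'T' (except ValueError) → 'U' (after the try/except). Output: PTU

Answer: PTU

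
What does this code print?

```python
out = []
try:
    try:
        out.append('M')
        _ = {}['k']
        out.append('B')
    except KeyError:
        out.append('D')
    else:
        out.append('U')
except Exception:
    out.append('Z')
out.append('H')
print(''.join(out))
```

Execution trace: 'M' (inner try body) → 'D' (inner except KeyError) → 'H' (after the try/except). Output: MDH

Answer: MDH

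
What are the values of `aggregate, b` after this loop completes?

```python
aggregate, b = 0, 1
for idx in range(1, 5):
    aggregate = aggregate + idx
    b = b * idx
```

Sum and factorial of 1 to 4
`aggregate, b` takes the values: (0, 1) → (1, 1) → (3, 1) → (3, 2) → (6, 2) → (6, 6) → (10, 6) → (10, 24)

Answer: 10, 24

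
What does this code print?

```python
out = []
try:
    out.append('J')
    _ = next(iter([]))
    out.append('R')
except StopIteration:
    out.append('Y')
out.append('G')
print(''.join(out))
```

Execution trace: 'J' (try body) → 'Y' (except StopIteration) → 'G' (after the try/except). Output: JYG

Answer: JYG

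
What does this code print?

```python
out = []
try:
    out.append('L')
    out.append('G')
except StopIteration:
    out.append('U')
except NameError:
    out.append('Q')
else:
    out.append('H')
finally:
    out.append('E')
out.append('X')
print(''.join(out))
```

Execution trace: 'L' (try body) → 'G' (try body, no exception) → 'H' (else) → 'E' (finally) → 'X' (after the try/except). Output: LGHEX

Answer: LGHEX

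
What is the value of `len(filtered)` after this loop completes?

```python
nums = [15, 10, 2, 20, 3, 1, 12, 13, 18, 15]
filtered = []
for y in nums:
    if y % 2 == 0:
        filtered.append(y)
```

Count even numbers in [15, 10, 2, 20, 3, 1, 12, 13, 18, 15]
`filtered` takes the values: [] → [10] → [10, 2] → [10, 2, 20] → [10, 2, 20, 12] → [10, 2, 20, 12, 18]
So `len(filtered)` = 5

Answer: 5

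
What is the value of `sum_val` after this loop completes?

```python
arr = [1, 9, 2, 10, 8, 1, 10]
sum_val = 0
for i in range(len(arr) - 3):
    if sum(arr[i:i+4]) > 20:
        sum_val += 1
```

Count windows with sum > 20
`sum_val` takes the values: 0 → 1 → 2 → 3 → 4

Answer: 4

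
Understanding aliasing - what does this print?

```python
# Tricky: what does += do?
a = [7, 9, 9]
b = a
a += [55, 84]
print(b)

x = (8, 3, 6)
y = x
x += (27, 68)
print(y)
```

Key concept: += behavior differs for mutable vs immutable.
Step by step:
`a = [7, 9, 9]` → a = [7, 9, 9]
`b = a` → b = [7, 9, 9] (same object as a)
`a += [55, 84]` → a = [7, 9, 9, 55, 84] (same object as b); b = [7, 9, 9, 55, 84] (same object as a)
`print(b)` → prints [7, 9, 9, 55, 84]
`x = (8, 3, 6)` → x = (8, 3, 6)
`y = x` → y = (8, 3, 6)
`x += (27, 68)` → x = (8, 3, 6, 27, 68)
`print(y)` → prints (8, 3, 6)

Answer:
[7, 9, 9, 55, 84]
(8, 3, 6)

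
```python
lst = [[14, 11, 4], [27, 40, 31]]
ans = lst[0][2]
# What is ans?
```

Trace:
`lst = [[14, 11, 4], [27, 40, 31]]` → lst = [[14, 11, 4], [27, 40, 31]]
`ans = lst[0][2]` → ans = 4
So ans = 4

Answer: 4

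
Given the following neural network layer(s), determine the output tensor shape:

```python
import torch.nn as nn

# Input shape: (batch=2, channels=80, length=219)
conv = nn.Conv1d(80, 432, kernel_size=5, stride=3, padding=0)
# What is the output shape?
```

Input: (2, 80, 219) -> Output: (2, 432, 72)

Answer: (2, 432, 72)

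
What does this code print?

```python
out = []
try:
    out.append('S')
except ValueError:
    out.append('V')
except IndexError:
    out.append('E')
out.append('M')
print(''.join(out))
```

Execution trace: 'S' (try body, no exception) → 'M' (after the try/except). Output: SM

Answer: SM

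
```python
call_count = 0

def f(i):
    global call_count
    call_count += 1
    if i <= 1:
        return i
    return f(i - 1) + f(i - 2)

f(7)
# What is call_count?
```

Calls(i) = 1 + Calls(i-1) + Calls(i-2); Calls(0)=Calls(1)=1. For i=7 this gives 41.

Answer: 41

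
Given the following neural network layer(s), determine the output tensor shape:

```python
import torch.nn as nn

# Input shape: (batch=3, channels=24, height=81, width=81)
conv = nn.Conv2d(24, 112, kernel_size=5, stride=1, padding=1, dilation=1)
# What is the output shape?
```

Input: (3, 24, 81, 81) -> Output: (3, 112, 79, 79)

Answer: (3, 112, 79, 79)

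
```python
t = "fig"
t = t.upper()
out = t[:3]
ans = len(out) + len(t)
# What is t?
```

Trace:
`t = "fig"` → t = 'fig'
`t = t.upper()` → t = 'FIG'
`out = t[:3]` → out = 'FIG'
`ans = len(out) + len(t)` → ans = 6
So t = 'FIG'

Answer: 'FIG'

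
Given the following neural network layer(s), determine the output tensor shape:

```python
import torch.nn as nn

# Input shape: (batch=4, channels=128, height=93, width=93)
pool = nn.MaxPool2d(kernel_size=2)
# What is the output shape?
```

Input: (4, 128, 93, 93) -> Output: (4, 128, 46, 46)

Answer: (4, 128, 46, 46)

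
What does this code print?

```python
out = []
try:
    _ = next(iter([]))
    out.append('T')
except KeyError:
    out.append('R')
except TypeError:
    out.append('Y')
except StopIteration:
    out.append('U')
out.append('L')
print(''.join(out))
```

Execution trace: 'U' (except StopIteration) → 'L' (after the try/except). Output: UL

Answer: UL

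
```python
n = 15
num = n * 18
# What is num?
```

Trace:
`n = 15` → n = 15
`num = n * 18` → num = 270
So num = 270

Answer: 270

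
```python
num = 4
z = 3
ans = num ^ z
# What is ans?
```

Trace:
`num = 4` → num = 4
`z = 3` → z = 3
`ans = num ^ z` → ans = 7
So ans = 7

Answer: 7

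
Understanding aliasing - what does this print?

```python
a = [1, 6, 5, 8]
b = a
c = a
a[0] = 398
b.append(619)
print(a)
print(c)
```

Key concept: multiple aliases.
Step by step:
`a = [1, 6, 5, 8]` → a = [1, 6, 5, 8]
`b = a` → b = [1, 6, 5, 8] (same object as a)
`c = a` → c = [1, 6, 5, 8] (same object as a, b)
`a[0] = 398` → a = [398, 6, 5, 8] (same object as b, c); b = [398, 6, 5, 8] (same object as a, c); c = [398, 6, 5, 8] (same object as a, b)
`b.append(619)` → a = [398, 6, 5, 8, 619] (same object as b, c); b = [398, 6, 5, 8, 619] (same object as a, c); c = [398, 6, 5, 8, 619] (same object as a, b)
`print(a)` → prints [398, 6, 5, 8, 619]
`print(c)` → prints [398, 6, 5, 8, 619]

Answer:
[398, 6, 5, 8, 619]
[398, 6, 5, 8, 619]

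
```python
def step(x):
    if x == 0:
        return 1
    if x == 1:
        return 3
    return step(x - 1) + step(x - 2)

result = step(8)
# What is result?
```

Build up from base cases: step(0)=1, step(1)=3, step(2)=4, step(3)=7, step(4)=11, step(5)=18, step(6)=29, ..., step(8)=76

Answer: 76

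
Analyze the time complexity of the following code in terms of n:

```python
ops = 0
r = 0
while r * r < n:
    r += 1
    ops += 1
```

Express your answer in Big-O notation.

Each loop level contributes: √n. Multiplying the contributions gives O(√n).

Answer: O(√n)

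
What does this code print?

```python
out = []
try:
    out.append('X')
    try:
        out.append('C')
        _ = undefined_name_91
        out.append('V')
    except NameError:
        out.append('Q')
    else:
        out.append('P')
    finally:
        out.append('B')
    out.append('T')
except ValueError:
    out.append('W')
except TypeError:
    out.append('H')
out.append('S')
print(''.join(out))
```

Execution trace: 'X' (try body) → 'C' (inner try body) → 'Q' (inner except NameError) → 'B' (inner finally) → 'T' (try body, no exception) → 'S' (after the try/except). Output: XCQBTS

Answer: XCQBTS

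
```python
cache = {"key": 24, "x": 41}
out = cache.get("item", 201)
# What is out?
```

Trace:
`cache = {"key": 24, "x": 41}` → cache = {'key': 24, 'x': 41}
`out = cache.get("item", 201)` → out = 201
So out = 201

Answer: 201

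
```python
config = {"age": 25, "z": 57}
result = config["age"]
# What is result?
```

Trace:
`config = {"age": 25, "z": 57}` → config = {'age': 25, 'z': 57}
`result = config["age"]` → result = 25
So result = 25

Answer: 25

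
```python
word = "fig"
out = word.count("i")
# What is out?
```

Trace:
`word = "fig"` → word = 'fig'
`out = word.count("i")` → out = 1
So out = 1

Answer: 1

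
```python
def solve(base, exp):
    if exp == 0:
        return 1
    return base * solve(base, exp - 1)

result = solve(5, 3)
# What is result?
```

solve(5, 3) = 5 * 5 * 5 = 125

Answer: 125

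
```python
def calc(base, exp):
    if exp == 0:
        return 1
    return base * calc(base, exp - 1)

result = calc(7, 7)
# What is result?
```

calc(7, 7) = 7 * 7 * 7 * 7 * 7 * 7 * 7 = 823543

Answer: 823543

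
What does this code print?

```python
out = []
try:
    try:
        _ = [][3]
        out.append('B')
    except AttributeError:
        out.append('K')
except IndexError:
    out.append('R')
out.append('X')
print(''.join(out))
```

Execution trace: 'R' (outer except IndexError) → 'X' (after the try/except). Output: RX

Answer: RX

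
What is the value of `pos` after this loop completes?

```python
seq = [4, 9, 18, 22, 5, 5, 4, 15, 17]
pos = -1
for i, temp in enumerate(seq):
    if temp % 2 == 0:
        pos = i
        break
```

First even number index in [4, 9, 18, 22, 5, 5, 4, 15, 17]
`pos` takes the values: -1 → 0

Answer: 0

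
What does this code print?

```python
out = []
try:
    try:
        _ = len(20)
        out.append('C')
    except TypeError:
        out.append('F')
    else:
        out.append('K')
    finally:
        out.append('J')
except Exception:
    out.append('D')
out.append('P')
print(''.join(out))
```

Execution trace: 'F' (inner except TypeError) → 'J' (inner finally) → 'P' (after the try/except). Output: FJP

Answer: FJP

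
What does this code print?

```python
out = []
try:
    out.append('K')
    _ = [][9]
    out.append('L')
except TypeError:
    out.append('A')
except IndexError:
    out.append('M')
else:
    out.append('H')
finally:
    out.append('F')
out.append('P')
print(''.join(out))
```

Execution trace: 'K' (try body) → 'M' (except IndexError) → 'F' (finally) → 'P' (after the try/except). Output: KMFP

Answer: KMFP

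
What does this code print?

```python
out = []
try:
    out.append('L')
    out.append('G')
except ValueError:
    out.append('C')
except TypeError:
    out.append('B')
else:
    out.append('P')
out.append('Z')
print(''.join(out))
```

Execution trace: 'L' (try body) → 'G' (try body, no exception) → 'P' (else) → 'Z' (after the try/except). Output: LGPZ

Answer: LGPZ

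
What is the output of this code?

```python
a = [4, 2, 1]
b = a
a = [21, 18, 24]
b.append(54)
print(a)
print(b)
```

Key concept: rebinding vs mutation: a is rebound to a new list, b still points at the original.
Step by step:
`a = [4, 2, 1]` → a = [4, 2, 1]
`b = a` → b = [4, 2, 1] (same object as a)
`a = [21, 18, 24]` → a = [21, 18, 24]
`b.append(54)` → b = [4, 2, 1, 54]
`print(a)` → prints [21, 18, 24]
`print(b)` → prints [4, 2, 1, 54]

Answer:
[21, 18, 24]
[4, 2, 1, 54]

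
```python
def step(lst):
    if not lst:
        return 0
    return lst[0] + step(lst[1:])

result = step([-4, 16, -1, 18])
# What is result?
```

(-4) + 16 + (-1) + 18 + 0 = 29

Answer: 29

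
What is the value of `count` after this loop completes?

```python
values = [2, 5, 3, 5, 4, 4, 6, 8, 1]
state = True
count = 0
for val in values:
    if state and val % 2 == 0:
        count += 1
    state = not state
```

Count even values at even positions
`count` takes the values: 0 → 1 → 2 → 3

Answer: 3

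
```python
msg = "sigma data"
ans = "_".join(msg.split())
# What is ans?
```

Trace:
`msg = "sigma data"` → msg = 'sigma data'
`ans = "_".join(msg.split())` → ans = 'sigma_data'
So ans = 'sigma_data'

Answer: 'sigma_data'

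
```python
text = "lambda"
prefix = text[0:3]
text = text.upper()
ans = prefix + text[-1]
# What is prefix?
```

Trace:
`text = "lambda"` → text = 'lambda'
`prefix = text[0:3]` → prefix = 'lam'
`text = text.upper()` → text = 'LAMBDA'
`ans = prefix + text[-1]` → ans = 'lamA'
So prefix = 'lam'

Answer: 'lam'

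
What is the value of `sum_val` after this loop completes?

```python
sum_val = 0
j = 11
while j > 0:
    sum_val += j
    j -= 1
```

Sum 11 down to 1
`sum_val` takes the values: 0 → 11 → 21 → 30 → 38 → 45 → 51 → 56 → 60 → 63 → 65 → 66

Answer: 66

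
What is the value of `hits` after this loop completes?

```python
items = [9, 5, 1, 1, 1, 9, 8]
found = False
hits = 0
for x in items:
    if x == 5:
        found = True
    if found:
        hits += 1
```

Count elements after first 5 in [9, 5, 1, 1, 1, 9, 8]
`hits` takes the values: 0 → 1 → 2 → 3 → 4 → 5 → 6

Answer: 6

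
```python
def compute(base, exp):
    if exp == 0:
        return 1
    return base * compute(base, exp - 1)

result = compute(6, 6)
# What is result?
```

compute(6, 6) = 6 * 6 * 6 * 6 * 6 * 6 = 46656

Answer: 46656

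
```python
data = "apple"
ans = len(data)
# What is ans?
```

Trace:
`data = "apple"` → data = 'apple'
`ans = len(data)` → ans = 5
So ans = 5

Answer: 5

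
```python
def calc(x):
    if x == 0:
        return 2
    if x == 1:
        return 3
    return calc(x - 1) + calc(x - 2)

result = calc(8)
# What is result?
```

Build up from base cases: calc(0)=2, calc(1)=3, calc(2)=5, calc(3)=8, calc(4)=13, calc(5)=21, calc(6)=34, ..., calc(8)=89

Answer: 89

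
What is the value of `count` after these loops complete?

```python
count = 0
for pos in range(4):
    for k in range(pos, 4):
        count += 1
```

Upper triangle: 4 + 3 + ... + 1
`count` takes the values: 0 → 1 → 2 → 3 → 4 → 5 → 6 → 7 → 8 → 9 → 10

Answer: 10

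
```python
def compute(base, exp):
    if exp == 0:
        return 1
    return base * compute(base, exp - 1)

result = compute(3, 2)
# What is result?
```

compute(3, 2) = 3 * 3 = 9

Answer: 9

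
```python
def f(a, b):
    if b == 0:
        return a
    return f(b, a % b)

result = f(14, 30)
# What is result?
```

f(14, 30) -> f(30, 14) -> f(14, 2) -> f(2, 0) -> 2

Answer: 2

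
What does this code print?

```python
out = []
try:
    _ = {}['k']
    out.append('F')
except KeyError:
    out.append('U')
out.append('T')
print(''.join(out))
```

Execution trace: 'U' (except KeyError) → 'T' (after the try/except). Output: UT

Answer: UT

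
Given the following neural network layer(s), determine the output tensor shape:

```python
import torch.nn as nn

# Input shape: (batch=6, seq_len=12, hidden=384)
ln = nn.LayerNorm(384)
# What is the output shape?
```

Input: (6, 12, 384) -> Output: (6, 12, 384)

Answer: (6, 12, 384)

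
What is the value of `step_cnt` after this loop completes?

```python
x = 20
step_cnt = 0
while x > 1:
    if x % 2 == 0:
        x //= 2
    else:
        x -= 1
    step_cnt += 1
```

Steps to reduce 20 to 1
`step_cnt` takes the values: 0 → 1 → 2 → 3 → 4 → 5

Answer: 5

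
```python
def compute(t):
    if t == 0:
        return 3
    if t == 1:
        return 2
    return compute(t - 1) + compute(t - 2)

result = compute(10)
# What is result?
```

Build up from base cases: compute(0)=3, compute(1)=2, compute(2)=5, compute(3)=7, compute(4)=12, compute(5)=19, compute(6)=31, ..., compute(10)=212

Answer: 212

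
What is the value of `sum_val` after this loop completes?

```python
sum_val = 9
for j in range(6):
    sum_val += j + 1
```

Start at 9, add 1 to 6 = 30
`sum_val` takes the values: 9 → 10 → 12 → 15 → 19 → 24 → 30

Answer: 30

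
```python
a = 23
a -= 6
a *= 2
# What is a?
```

Trace:
`a = 23` → a = 23
`a -= 6` → a = 17
`a *= 2` → a = 34
So a = 34

Answer: 34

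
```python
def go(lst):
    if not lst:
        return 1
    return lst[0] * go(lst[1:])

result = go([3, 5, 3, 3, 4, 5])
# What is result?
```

Product over [3, 5, 3, 3, 4, 5] = 3 * 5 * 3 * 3 * 4 * 5 = 2700

Answer: 2700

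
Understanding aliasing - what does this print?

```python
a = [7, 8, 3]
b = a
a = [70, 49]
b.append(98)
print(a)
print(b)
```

Key concept: rebinding vs mutation: a is rebound to a new list, b still points at the original.
Step by step:
`a = [7, 8, 3]` → a = [7, 8, 3]
`b = a` → b = [7, 8, 3] (same object as a)
`a = [70, 49]` → a = [70, 49]
`b.append(98)` → b = [7, 8, 3, 98]
`print(a)` → prints [70, 49]
`print(b)` → prints [7, 8, 3, 98]

Answer:
[70, 49]
[7, 8, 3, 98]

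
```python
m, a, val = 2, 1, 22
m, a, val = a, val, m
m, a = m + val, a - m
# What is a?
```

Trace:
`m, a, val = 2, 1, 22` → m = 2; a = 1; val = 22
`m, a, val = a, val, m` → m = 1; a = 22; val = 2
`m, a = m + val, a - m` → m = 3; a = 21
So a = 21

Answer: 21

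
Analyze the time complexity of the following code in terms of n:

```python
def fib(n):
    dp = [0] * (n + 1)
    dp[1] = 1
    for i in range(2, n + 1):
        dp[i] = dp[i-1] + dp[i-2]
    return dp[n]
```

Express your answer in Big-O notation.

This is Dynamic programming Fibonacci. Time complexity: O(n).

Answer: O(n)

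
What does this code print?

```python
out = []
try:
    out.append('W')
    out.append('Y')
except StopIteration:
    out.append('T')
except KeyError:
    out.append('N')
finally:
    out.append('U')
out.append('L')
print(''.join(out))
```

Execution trace: 'W' (try body) → 'Y' (try body, no exception) → 'U' (finally) → 'L' (after the try/except). Output: WYUL

Answer: WYUL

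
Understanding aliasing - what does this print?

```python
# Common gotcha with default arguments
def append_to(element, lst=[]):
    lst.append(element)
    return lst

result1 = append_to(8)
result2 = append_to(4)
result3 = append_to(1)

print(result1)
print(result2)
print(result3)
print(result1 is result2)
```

Key concept: mutable default argument gotcha.
Step by step:
`result1 = append_to(8)` → result1 = [8]
`result2 = append_to(4)` → result1 = [8, 4] (same object as result2); result2 = [8, 4] (same object as result1)
`result3 = append_to(1)` → result1 = [8, 4, 1] (same object as result2, result3); result2 = [8, 4, 1] (same object as result1, result3); result3 = [8, 4, 1] (same object as result1, result2)
`print(result1)` → prints [8, 4, 1]
`print(result2)` → prints [8, 4, 1]
`print(result3)` → prints [8, 4, 1]
`print(result1 is result2)` → prints True

Answer:
[8, 4, 1]
[8, 4, 1]
[8, 4, 1]
True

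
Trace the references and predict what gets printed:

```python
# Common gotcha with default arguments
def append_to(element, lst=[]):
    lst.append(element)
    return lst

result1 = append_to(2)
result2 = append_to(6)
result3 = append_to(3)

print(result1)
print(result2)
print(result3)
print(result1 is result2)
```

Key concept: mutable default argument gotcha.
Step by step:
`result1 = append_to(2)` → result1 = [2]
`result2 = append_to(6)` → result1 = [2, 6] (same object as result2); result2 = [2, 6] (same object as result1)
`result3 = append_to(3)` → result1 = [2, 6, 3] (same object as result2, result3); result2 = [2, 6, 3] (same object as result1, result3); result3 = [2, 6, 3] (same object as result1, result2)
`print(result1)` → prints [2, 6, 3]
`print(result2)` → prints [2, 6, 3]
`print(result3)` → prints [2, 6, 3]
`print(result1 is result2)` → prints True

Answer:
[2, 6, 3]
[2, 6, 3]
[2, 6, 3]
True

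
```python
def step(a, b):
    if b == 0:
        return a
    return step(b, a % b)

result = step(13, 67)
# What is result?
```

step(13, 67) -> step(67, 13) -> step(13, 2) -> step(2, 1) -> step(1, 0) -> 1

Answer: 1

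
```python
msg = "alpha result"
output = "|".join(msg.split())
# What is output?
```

Trace:
`msg = "alpha result"` → msg = 'alpha result'
`output = "|".join(msg.split())` → output = 'alpha|result'
So output = 'alpha|result'

Answer: 'alpha|result'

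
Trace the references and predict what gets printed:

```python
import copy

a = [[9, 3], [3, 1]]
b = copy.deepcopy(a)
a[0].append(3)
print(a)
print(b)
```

Key concept: deep copy is fully independent.
Step by step:
`a = [[9, 3], [3, 1]]` → a = [[9, 3], [3, 1]]
`b = copy.deepcopy(a)` → b = [[9, 3], [3, 1]]
`a[0].append(3)` → a = [[9, 3, 3], [3, 1]]
`print(a)` → prints [[9, 3, 3], [3, 1]]
`print(b)` → prints [[9, 3], [3, 1]]

Answer:
[[9, 3, 3], [3, 1]]
[[9, 3], [3, 1]]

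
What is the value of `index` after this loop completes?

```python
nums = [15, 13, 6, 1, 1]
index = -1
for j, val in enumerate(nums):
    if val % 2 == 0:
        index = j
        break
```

First even number index in [15, 13, 6, 1, 1]
`index` takes the values: -1 → 2

Answer: 2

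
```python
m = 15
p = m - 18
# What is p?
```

Trace:
`m = 15` → m = 15
`p = m - 18` → p = -3
So p = -3

Answer: -3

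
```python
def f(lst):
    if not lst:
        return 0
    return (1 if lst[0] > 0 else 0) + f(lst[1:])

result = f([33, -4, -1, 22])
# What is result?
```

Count of positive elements in [33, -4, -1, 22] = 2

Answer: 2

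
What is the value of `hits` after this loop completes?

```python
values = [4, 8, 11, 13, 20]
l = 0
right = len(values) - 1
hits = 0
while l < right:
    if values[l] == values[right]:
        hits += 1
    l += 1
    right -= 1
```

Count matching pairs from ends
`hits` takes the values: 0

Answer: 0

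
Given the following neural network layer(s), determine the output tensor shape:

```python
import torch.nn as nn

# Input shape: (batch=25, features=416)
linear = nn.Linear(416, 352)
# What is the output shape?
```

Input: (25, 416) -> Output: (25, 352)

Answer: (25, 352)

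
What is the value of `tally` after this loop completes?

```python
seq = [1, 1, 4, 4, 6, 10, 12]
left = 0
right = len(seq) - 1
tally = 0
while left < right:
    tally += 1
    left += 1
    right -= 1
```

Iterations until pointers meet (list length 7)
`tally` takes the values: 0 → 1 → 2 → 3

Answer: 3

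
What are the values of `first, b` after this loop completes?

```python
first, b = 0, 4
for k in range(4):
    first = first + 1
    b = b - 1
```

first goes 0→4, b goes 4→0
`first, b` takes the values: (0, 4) → (1, 4) → (1, 3) → (2, 3) → (2, 2) → (3, 2) → (3, 1) → (4, 1) → (4, 0)

Answer: 4, 0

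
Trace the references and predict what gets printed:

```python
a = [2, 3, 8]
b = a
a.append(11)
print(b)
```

Key concept: basic list aliasing.
Step by step:
`a = [2, 3, 8]` → a = [2, 3, 8]
`b = a` → b = [2, 3, 8] (same object as a)
`a.append(11)` → a = [2, 3, 8, 11] (same object as b); b = [2, 3, 8, 11] (same object as a)
`print(b)` → prints [2, 3, 8, 11]

Answer: [2, 3, 8, 11]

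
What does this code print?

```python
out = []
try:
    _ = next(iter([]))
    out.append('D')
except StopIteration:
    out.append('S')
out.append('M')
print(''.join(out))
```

Execution trace: 'S' (except StopIteration) → 'M' (after the try/except). Output: SM

Answer: SM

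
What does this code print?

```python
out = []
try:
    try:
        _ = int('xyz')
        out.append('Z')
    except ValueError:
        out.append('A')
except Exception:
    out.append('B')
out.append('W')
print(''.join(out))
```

Execution trace: 'A' (inner except ValueError) → 'W' (after the try/except). Output: AW

Answer: AW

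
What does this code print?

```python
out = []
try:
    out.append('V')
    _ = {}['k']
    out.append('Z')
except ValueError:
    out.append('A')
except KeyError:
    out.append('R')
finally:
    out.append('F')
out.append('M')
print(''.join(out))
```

Execution trace: 'V' (try body) → 'R' (except KeyError) → 'F' (finally) → 'M' (after the try/except). Output: VRFM

Answer: VRFM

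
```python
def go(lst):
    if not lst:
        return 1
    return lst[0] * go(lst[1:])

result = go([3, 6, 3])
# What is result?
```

Product over [3, 6, 3] = 3 * 6 * 3 = 54

Answer: 54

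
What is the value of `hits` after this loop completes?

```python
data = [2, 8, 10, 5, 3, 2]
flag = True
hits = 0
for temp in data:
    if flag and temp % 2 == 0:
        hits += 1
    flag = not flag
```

Count even values at even positions
`hits` takes the values: 0 → 1 → 2

Answer: 2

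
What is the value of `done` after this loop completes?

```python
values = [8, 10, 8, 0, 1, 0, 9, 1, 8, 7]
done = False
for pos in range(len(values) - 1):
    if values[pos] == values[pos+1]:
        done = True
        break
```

Check consecutive duplicates in [8, 10, 8, 0, 1, 0, 9, 1, 8, 7]
`done` takes the values: False

Answer: False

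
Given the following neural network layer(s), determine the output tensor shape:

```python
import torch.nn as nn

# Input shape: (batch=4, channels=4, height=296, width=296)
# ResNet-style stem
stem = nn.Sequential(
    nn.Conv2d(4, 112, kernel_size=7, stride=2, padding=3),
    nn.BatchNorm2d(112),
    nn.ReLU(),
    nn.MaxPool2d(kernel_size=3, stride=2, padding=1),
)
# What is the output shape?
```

Input: (4, 4, 296, 296) -> after Conv2d 7x7 stride=2: (4, 112, 148, 148) -> Output: (4, 112, 74, 74)

Answer: (4, 112, 74, 74)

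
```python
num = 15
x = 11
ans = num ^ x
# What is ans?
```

Trace:
`num = 15` → num = 15
`x = 11` → x = 11
`ans = num ^ x` → ans = 4
So ans = 4

Answer: 4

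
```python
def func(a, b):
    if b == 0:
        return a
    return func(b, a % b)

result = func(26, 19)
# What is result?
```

func(26, 19) -> func(19, 7) -> func(7, 5) -> func(5, 2) -> func(2, 1) -> func(1, 0) -> 1

Answer: 1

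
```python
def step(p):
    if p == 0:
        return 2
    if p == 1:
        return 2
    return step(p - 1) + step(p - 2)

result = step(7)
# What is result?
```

Build up from base cases: step(0)=2, step(1)=2, step(2)=4, step(3)=6, step(4)=10, step(5)=16, step(6)=26, ..., step(7)=42

Answer: 42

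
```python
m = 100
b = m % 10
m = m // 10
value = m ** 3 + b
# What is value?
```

Trace:
`m = 100` → m = 100
`b = m % 10` → b = 0
`m = m // 10` → m = 10
`value = m ** 3 + b` → value = 1000
So value = 1000

Answer: 1000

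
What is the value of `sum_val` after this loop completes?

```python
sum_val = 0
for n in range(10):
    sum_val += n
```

Sum of 0 to 9 = 45
`sum_val` takes the values: 0 → 1 → 3 → 6 → 10 → 15 → 21 → 28 → 36 → 45

Answer: 45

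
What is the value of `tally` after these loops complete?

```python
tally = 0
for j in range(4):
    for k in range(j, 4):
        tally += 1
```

Upper triangle: 4 + 3 + ... + 1
`tally` takes the values: 0 → 1 → 2 → 3 → 4 → 5 → 6 → 7 → 8 → 9 → 10

Answer: 10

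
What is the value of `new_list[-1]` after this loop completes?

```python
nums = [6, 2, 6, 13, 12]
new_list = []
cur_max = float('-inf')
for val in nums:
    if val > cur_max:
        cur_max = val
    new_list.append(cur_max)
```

Running max ends at 13
`new_list` takes the values: [] → [6] → [6, 6] → [6, 6, 6] → [6, 6, 6, 13] → [6, 6, 6, 13, 13]
So `new_list[-1]` = 13

Answer: 13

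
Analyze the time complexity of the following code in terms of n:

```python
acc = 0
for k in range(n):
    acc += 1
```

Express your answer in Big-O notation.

Each loop level contributes: n. Multiplying the contributions gives O(n).

Answer: O(n)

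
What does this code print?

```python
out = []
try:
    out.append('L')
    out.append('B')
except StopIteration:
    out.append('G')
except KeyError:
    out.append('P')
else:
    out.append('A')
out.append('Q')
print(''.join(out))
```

Execution trace: 'L' (try body) → 'B' (try body, no exception) → 'A' (else) → 'Q' (after the try/except). Output: LBAQ

Answer: LBAQ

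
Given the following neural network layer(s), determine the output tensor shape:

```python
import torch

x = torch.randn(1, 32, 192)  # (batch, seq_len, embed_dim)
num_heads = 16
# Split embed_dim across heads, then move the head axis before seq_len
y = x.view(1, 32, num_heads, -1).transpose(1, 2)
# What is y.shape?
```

Input: (1, 32, 192) -> head_dim = 192 // 16 = 12; after view: (1, 32, 16, 12) -> after transpose(1, 2): (1, 16, 32, 12) -> Output: (1, 16, 32, 12)

Answer: (1, 16, 32, 12)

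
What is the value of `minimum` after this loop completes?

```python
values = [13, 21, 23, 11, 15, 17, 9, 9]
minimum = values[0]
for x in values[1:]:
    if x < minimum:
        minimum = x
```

Minimum of [13, 21, 23, 11, 15, 17, 9, 9]
`minimum` takes the values: 13 → 11 → 9

Answer: 9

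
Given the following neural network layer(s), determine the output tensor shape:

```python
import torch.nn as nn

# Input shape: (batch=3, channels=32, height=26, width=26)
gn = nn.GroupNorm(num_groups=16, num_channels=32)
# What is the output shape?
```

Input: (3, 32, 26, 26) -> Output: (3, 32, 26, 26)

Answer: (3, 32, 26, 26)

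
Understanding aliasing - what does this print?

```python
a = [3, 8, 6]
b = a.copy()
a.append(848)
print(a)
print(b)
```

Key concept: list.copy() creates independent copy.
Step by step:
`a = [3, 8, 6]` → a = [3, 8, 6]
`b = a.copy()` → b = [3, 8, 6]
`a.append(848)` → a = [3, 8, 6, 848]
`print(a)` → prints [3, 8, 6, 848]
`print(b)` → prints [3, 8, 6]

Answer:
[3, 8, 6, 848]
[3, 8, 6]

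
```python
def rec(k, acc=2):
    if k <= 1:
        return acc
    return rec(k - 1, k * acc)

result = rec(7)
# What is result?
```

Accumulator trace (n, acc): (7, 2) -> (6, 14) -> (5, 84) -> (4, 420) -> (3, 1680) -> (2, 5040) -> (1, 10080) -> return 10080

Answer: 10080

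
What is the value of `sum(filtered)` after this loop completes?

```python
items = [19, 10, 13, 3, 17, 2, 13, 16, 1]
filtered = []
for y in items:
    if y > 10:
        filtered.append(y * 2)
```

Sum of doubled values > 10
`filtered` takes the values: [] → [38] → [38, 26] → [38, 26, 34] → [38, 26, 34, 26] → [38, 26, 34, 26, 32]
So `sum(filtered)` = 156

Answer: 156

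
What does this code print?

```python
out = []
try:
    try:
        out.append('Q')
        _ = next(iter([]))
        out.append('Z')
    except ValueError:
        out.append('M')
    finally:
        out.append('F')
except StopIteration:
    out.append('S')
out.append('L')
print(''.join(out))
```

Execution trace: 'Q' (try body) → 'F' (finally) → 'S' (outer except StopIteration) → 'L' (after the try/except). Output: QFSL

Answer: QFSL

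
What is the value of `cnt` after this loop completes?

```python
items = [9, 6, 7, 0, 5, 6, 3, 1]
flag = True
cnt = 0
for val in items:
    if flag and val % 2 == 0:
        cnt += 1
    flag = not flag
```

Count even values at even positions
`cnt` takes the values: 0

Answer: 0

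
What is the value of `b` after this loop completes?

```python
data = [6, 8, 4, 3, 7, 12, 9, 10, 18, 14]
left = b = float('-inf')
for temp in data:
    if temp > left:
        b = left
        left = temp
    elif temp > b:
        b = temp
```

Second largest (with repeats) in [6, 8, 4, 3, 7, 12, 9, 10, 18, 14]
`b` takes the values: -inf → 6 → 7 → 8 → 9 → 10 → 12 → 14

Answer: 14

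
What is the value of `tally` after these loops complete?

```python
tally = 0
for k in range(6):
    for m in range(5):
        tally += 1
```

6 * 5 = 30
`tally` takes the values: 0 → 1 → 2 → 3 → 4 → 5 → 6 → 7 → 8 → 9 → 10 → 11 → 12 → 13 → 14 → 15 → 16 → 17 → 18 → 19 → 20 → 21 → 22 → 23 → 24 → 25 → 26 → 27 → 28 → 29 → 30

Answer: 30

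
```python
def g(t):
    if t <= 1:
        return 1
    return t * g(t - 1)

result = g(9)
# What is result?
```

g(9) = 9 * 8 * 7 * 6 * 5 * 4 * 3 * 2 * 1 = 362880

Answer: 362880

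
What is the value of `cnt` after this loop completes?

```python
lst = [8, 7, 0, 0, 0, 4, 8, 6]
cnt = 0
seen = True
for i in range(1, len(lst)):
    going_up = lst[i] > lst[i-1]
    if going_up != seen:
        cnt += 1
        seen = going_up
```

Count direction changes in [8, 7, 0, 0, 0, 4, 8, 6]
`cnt` takes the values: 0 → 1 → 2 → 3

Answer: 3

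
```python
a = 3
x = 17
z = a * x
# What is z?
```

Trace:
`a = 3` → a = 3
`x = 17` → x = 17
`z = a * x` → z = 51
So z = 51

Answer: 51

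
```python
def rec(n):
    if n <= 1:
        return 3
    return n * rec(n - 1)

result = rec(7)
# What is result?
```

rec(7) = 7 * 6 * 5 * 4 * 3 * 2 * 3 = 15120

Answer: 15120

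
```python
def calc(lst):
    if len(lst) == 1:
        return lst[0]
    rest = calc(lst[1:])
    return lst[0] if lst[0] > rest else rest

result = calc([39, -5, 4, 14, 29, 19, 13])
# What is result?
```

Recursive max over [39, -5, 4, 14, 29, 19, 13] = 39

Answer: 39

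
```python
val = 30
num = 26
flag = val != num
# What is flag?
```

Trace:
`val = 30` → val = 30
`num = 26` → num = 26
`flag = val != num` → flag = True
So flag = True

Answer: True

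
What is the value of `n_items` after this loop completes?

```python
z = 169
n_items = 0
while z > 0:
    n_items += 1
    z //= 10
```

Count digits by repeated division by 10
`n_items` takes the values: 0 → 1 → 2 → 3

Answer: 3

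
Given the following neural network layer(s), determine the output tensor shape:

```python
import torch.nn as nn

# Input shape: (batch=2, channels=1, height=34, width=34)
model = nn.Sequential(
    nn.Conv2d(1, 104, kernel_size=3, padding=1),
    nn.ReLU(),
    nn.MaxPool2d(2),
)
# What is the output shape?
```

Input: (2, 1, 34, 34) -> after Conv2d: (2, 104, 34, 34) -> after ReLU: (2, 104, 34, 34) -> Output: (2, 104, 17, 17)

Answer: (2, 104, 17, 17)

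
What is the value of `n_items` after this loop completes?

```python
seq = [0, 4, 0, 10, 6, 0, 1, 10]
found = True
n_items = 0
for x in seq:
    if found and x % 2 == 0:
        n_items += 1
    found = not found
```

Count even values at even positions
`n_items` takes the values: 0 → 1 → 2 → 3

Answer: 3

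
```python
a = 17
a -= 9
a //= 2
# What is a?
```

Trace:
`a = 17` → a = 17
`a -= 9` → a = 8
`a //= 2` → a = 4
So a = 4

Answer: 4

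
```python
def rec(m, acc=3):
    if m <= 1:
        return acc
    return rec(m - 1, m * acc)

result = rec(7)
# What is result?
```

Accumulator trace (n, acc): (7, 3) -> (6, 21) -> (5, 126) -> (4, 630) -> (3, 2520) -> (2, 7560) -> (1, 15120) -> return 15120

Answer: 15120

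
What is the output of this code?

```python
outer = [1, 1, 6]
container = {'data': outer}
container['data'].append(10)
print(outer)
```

Key concept: dict holds reference to list.
Step by step:
`outer = [1, 1, 6]` → outer = [1, 1, 6]
`container = {'data': outer}` → container = {'data': [1, 1, 6]}
`container['data'].append(10)` → outer = [1, 1, 6, 10]; container = {'data': [1, 1, 6, 10]}
`print(outer)` → prints [1, 1, 6, 10]

Answer: [1, 1, 6, 10]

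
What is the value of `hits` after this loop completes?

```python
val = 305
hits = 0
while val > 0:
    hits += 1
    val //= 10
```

Count digits by repeated division by 10
`hits` takes the values: 0 → 1 → 2 → 3

Answer: 3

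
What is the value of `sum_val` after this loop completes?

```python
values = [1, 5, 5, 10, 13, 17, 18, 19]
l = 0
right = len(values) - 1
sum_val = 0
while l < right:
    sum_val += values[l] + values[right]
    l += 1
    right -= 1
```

Sum of pairs from ends
`sum_val` takes the values: 0 → 20 → 43 → 65 → 88

Answer: 88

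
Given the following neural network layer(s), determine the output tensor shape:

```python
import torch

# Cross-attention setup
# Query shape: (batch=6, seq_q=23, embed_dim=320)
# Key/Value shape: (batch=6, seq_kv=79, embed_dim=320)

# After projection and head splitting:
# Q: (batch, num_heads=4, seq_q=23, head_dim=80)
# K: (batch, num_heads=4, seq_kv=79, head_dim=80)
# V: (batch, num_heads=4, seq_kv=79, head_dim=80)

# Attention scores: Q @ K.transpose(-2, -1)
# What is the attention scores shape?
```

Input: (6, 23, 320) -> Output: (6, 4, 23, 79)

Answer: (6, 4, 23, 79)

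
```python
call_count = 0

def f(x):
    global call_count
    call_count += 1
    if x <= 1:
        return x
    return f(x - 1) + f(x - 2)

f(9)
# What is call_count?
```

Calls(x) = 1 + Calls(x-1) + Calls(x-2); Calls(0)=Calls(1)=1. For x=9 this gives 109.

Answer: 109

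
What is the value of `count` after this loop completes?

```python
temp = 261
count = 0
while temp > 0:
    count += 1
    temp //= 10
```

Count digits by repeated division by 10
`count` takes the values: 0 → 1 → 2 → 3

Answer: 3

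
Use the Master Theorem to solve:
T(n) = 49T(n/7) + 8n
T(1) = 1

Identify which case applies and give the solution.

a=49, b=7, f(n)=8n. log_7(49) = 2. Since c=1 < 2, Case 1 applies: T(n) = Θ(n^log_b(a)) = O(n^2).

Answer: O(n^2) - Case 1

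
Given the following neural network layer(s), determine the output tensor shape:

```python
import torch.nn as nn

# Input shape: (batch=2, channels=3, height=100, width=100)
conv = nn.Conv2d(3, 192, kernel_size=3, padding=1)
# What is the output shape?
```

Input: (2, 3, 100, 100) -> Output: (2, 192, 100, 100)

Answer: (2, 192, 100, 100)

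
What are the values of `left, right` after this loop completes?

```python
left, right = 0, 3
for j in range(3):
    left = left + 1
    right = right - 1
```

left goes 0→3, right goes 3→0
`left, right` takes the values: (0, 3) → (1, 3) → (1, 2) → (2, 2) → (2, 1) → (3, 1) → (3, 0)

Answer: 3, 0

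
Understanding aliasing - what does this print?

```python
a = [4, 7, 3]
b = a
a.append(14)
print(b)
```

Key concept: basic list aliasing.
Step by step:
`a = [4, 7, 3]` → a = [4, 7, 3]
`b = a` → b = [4, 7, 3] (same object as a)
`a.append(14)` → a = [4, 7, 3, 14] (same object as b); b = [4, 7, 3, 14] (same object as a)
`print(b)` → prints [4, 7, 3, 14]

Answer: [4, 7, 3, 14]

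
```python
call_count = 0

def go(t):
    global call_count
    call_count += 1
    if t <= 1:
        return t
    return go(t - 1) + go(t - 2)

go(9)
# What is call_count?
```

Calls(t) = 1 + Calls(t-1) + Calls(t-2); Calls(0)=Calls(1)=1. For t=9 this gives 109.

Answer: 109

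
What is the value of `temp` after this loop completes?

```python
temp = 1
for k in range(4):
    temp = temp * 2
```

Multiply by 2, 4 times: 1 * 2^4 = 16
`temp` takes the values: 1 → 2 → 4 → 8 → 16

Answer: 16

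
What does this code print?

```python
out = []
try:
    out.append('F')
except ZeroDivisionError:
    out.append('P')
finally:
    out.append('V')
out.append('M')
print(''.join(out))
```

Execution trace: 'F' (try body, no exception) → 'V' (finally) → 'M' (after the try/except). Output: FVM

Answer: FVM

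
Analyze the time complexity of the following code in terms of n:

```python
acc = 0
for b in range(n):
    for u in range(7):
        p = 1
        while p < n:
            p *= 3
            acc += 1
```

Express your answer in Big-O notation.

Each loop level contributes: n × 1 × log n. Multiplying the contributions gives O(n log n).

Answer: O(n log n)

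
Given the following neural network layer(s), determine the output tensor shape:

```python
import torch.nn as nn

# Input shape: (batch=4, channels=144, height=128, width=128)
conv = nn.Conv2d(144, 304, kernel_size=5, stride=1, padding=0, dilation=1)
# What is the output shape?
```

Input: (4, 144, 128, 128) -> Output: (4, 304, 124, 124)

Answer: (4, 304, 124, 124)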